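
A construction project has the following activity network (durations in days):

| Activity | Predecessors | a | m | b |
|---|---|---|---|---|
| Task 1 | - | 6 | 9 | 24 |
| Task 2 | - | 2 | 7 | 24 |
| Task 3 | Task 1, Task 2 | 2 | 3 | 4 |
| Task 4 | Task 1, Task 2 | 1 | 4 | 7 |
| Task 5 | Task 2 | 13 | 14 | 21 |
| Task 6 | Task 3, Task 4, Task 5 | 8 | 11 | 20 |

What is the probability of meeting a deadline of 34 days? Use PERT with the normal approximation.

0.324

te_Task 1 = (6 + 4·9 + 24)/6 = 66/6 = 11; σ²_Task 1 = ((24−6)/6)² = 9.000
te_Task 2 = (2 + 4·7 + 24)/6 = 54/6 = 9; σ²_Task 2 = ((24−2)/6)² = 13.444
te_Task 3 = (2 + 4·3 + 4)/6 = 18/6 = 3; σ²_Task 3 = ((4−2)/6)² = 0.111
te_Task 4 = (1 + 4·4 + 7)/6 = 24/6 = 4; σ²_Task 4 = ((7−1)/6)² = 1.000
te_Task 5 = (13 + 4·14 + 21)/6 = 90/6 = 15; σ²_Task 5 = ((21−13)/6)² = 1.778
te_Task 6 = (8 + 4·11 + 20)/6 = 72/6 = 12; σ²_Task 6 = ((20−8)/6)² = 4.000

Forward pass:
ES_Task 1 = 0; EF_Task 1 = 11
ES_Task 2 = 0; EF_Task 2 = 9
ES_Task 3 = max(EF_Task 1=11, EF_Task 2=9) = 11; EF_Task 3 = 11+3 = 14
ES_Task 4 = max(EF_Task 1=11, EF_Task 2=9) = 11; EF_Task 4 = 11+4 = 15
ES_Task 5 = 9; EF_Task 5 = 9+15 = 24
ES_Task 6 = max(EF_Task 3=14, EF_Task 4=15, EF_Task 5=24) = 24; EF_Task 6 = 24+12 = 36
Expected project duration μ = 36 days. Critical path: Task 2 → Task 5 → Task 6.

Variance along critical path = 13.444 + 1.778 + 4.000 = 19.222; σ = √19.222 = 4.384 days.
Z = (34 − 36) / 4.384 = -0.456
P(T ≤ 34) = Φ(-0.456) ≈ 0.324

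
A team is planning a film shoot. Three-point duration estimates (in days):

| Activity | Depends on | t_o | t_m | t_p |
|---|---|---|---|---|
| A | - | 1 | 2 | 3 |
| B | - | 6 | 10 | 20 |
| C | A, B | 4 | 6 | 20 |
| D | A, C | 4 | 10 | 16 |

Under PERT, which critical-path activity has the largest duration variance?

C

te_A = (1 + 4·2 + 3)/6 = 12/6 = 2; σ²_A = ((3−1)/6)² = 0.111
te_B = (6 + 4·10 + 20)/6 = 66/6 = 11; σ²_B = ((20−6)/6)² = 5.444
te_C = (4 + 4·6 + 20)/6 = 48/6 = 8; σ²_C = ((20−4)/6)² = 7.111
te_D = (4 + 4·10 + 16)/6 = 60/6 = 10; σ²_D = ((16−4)/6)² = 4.000

Forward pass:
ES_A = 0; EF_A = 2
ES_B = 0; EF_B = 11
ES_C = max(EF_A=2, EF_B=11) = 11; EF_C = 11+8 = 19
ES_D = max(EF_A=2, EF_C=19) = 19; EF_D = 19+10 = 29
Expected project duration μ = 29 days. Critical path: B → C → D.

Variances on critical path: σ²_B=5.444, σ²_C=7.111, σ²_D=4.000.
Largest is σ²_C = 7.111.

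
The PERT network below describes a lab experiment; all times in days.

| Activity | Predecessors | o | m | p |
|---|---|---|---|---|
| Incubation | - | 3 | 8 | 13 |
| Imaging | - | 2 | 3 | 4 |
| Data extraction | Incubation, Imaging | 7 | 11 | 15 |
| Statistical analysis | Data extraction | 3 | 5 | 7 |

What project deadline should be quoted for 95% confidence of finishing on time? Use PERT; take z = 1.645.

27.7 days

te_Incubation = (3 + 4·8 + 13)/6 = 48/6 = 8; σ²_Incubation = ((13−3)/6)² = 2.778
te_Imaging = (2 + 4·3 + 4)/6 = 18/6 = 3; σ²_Imaging = ((4−2)/6)² = 0.111
te_Data extraction = (7 + 4·11 + 15)/6 = 66/6 = 11; σ²_Data extraction = ((15−7)/6)² = 1.778
te_Statistical analysis = (3 + 4·5 + 7)/6 = 30/6 = 5; σ²_Statistical analysis = ((7−3)/6)² = 0.444

Forward pass:
ES_Incubation = 0; EF_Incubation = 8
ES_Imaging = 0; EF_Imaging = 3
ES_Data extraction = max(EF_Incubation=8, EF_Imaging=3) = 8; EF_Data extraction = 8+11 = 19
ES_Statistical analysis = 19; EF_Statistical analysis = 19+5 = 24
Expected project duration μ = 24 days. Critical path: Incubation → Data extraction → Statistical analysis.

Variance along critical path = 2.778 + 1.778 + 0.444 = 5.000; σ = 2.236 days.
D = μ + z·σ = 24 + 1.645·2.236 = 27.7 days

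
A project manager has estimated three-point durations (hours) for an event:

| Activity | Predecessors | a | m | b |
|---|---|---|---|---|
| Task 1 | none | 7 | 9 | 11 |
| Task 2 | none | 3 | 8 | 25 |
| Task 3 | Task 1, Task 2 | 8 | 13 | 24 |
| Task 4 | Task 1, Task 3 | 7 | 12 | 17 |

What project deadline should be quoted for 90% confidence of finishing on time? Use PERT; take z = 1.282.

te_Task 1 = (7 + 4·9 + 11)/6 = 54/6 = 9; σ²_Task 1 = ((11−7)/6)² = 0.444
te_Task 2 = (3 + 4·8 + 25)/6 = 60/6 = 10; σ²_Task 2 = ((25−3)/6)² = 13.444
te_Task 3 = (8 + 4·13 + 24)/6 = 84/6 = 14; σ²_Task 3 = ((24−8)/6)² = 7.111
te_Task 4 = (7 + 4·12 + 17)/6 = 72/6 = 12; σ²_Task 4 = ((17−7)/6)² = 2.778

Forward pass:
ES_Task 1 = 0; EF_Task 1 = 9
ES_Task 2 = 0; EF_Task 2 = 10
ES_Task 3 = max(EF_Task 1=9, EF_Task 2=10) = 10; EF_Task 3 = 10+14 = 24
ES_Task 4 = max(EF_Task 1=9, EF_Task 3=24) = 24; EF_Task 4 = 24+12 = 36
Expected project duration μ = 36 hours. Critical path: Task 2 → Task 3 → Task 4.

Variance along critical path = 13.444 + 7.111 + 2.778 = 23.333; σ = 4.830 hours.
D = μ + z·σ = 36 + 1.282·4.830 = 42.2 hours

42.2 hours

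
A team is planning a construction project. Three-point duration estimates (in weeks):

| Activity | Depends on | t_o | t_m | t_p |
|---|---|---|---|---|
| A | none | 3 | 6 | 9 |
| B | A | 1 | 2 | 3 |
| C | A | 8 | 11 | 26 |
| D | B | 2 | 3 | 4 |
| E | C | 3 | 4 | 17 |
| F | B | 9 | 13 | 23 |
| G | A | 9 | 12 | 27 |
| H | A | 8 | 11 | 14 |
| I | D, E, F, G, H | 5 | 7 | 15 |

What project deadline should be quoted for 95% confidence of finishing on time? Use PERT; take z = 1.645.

te_A = (3 + 4·6 + 9)/6 = 36/6 = 6; σ²_A = ((9−3)/6)² = 1.000
te_B = (1 + 4·2 + 3)/6 = 12/6 = 2; σ²_B = ((3−1)/6)² = 0.111
te_C = (8 + 4·11 + 26)/6 = 78/6 = 13; σ²_C = ((26−8)/6)² = 9.000
te_D = (2 + 4·3 + 4)/6 = 18/6 = 3; σ²_D = ((4−2)/6)² = 0.111
te_E = (3 + 4·4 + 17)/6 = 36/6 = 6; σ²_E = ((17−3)/6)² = 5.444
te_F = (9 + 4·13 + 23)/6 = 84/6 = 14; σ²_F = ((23−9)/6)² = 5.444
te_G = (9 + 4·12 + 27)/6 = 84/6 = 14; σ²_G = ((27−9)/6)² = 9.000
te_H = (8 + 4·11 + 14)/6 = 66/6 = 11; σ²_H = ((14−8)/6)² = 1.000
te_I = (5 + 4·7 + 15)/6 = 48/6 = 8; σ²_I = ((15−5)/6)² = 2.778

Forward pass:
ES_A = 0; EF_A = 6
ES_B = 6; EF_B = 6+2 = 8
ES_C = 6; EF_C = 6+13 = 19
ES_D = 8; EF_D = 8+3 = 11
ES_E = 19; EF_E = 19+6 = 25
ES_F = 8; EF_F = 8+14 = 22
ES_G = 6; EF_G = 6+14 = 20
ES_H = 6; EF_H = 6+11 = 17
ES_I = max(EF_D=11, EF_E=25, EF_F=22, EF_G=20, EF_H=17) = 25; EF_I = 25+8 = 33
Expected project duration μ = 33 weeks. Critical path: A → C → E → I.

Variance along critical path = 1.000 + 9.000 + 5.444 + 2.778 = 18.222; σ = 4.269 weeks.
D = μ + z·σ = 33 + 1.645·4.269 = 40.0 weeks

40.0 weeks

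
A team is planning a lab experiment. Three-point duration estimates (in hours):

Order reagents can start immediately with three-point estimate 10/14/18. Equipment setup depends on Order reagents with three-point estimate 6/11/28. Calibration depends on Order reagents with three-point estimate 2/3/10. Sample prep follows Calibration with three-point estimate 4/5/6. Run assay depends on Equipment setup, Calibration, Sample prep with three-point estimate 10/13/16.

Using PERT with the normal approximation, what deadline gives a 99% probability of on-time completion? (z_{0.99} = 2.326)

49.4 hours

te_Order reagents = (10 + 4·14 + 18)/6 = 84/6 = 14; σ²_Order reagents = ((18−10)/6)² = 1.778
te_Equipment setup = (6 + 4·11 + 28)/6 = 78/6 = 13; σ²_Equipment setup = ((28−6)/6)² = 13.444
te_Calibration = (2 + 4·3 + 10)/6 = 24/6 = 4; σ²_Calibration = ((10−2)/6)² = 1.778
te_Sample prep = (4 + 4·5 + 6)/6 = 30/6 = 5; σ²_Sample prep = ((6−4)/6)² = 0.111
te_Run assay = (10 + 4·13 + 16)/6 = 78/6 = 13; σ²_Run assay = ((16−10)/6)² = 1.000

Forward pass:
ES_Order reagents = 0; EF_Order reagents = 14
ES_Equipment setup = 14; EF_Equipment setup = 14+13 = 27
ES_Calibration = 14; EF_Calibration = 14+4 = 18
ES_Sample prep = 18; EF_Sample prep = 18+5 = 23
ES_Run assay = max(EF_Equipment setup=27, EF_Calibration=18, EF_Sample prep=23) = 27; EF_Run assay = 27+13 = 40
Expected project duration μ = 40 hours. Critical path: Order reagents → Equipment setup → Run assay.

Variance along critical path = 1.778 + 13.444 + 1.000 = 16.222; σ = 4.028 hours.
D = μ + z·σ = 40 + 2.326·4.028 = 49.4 hours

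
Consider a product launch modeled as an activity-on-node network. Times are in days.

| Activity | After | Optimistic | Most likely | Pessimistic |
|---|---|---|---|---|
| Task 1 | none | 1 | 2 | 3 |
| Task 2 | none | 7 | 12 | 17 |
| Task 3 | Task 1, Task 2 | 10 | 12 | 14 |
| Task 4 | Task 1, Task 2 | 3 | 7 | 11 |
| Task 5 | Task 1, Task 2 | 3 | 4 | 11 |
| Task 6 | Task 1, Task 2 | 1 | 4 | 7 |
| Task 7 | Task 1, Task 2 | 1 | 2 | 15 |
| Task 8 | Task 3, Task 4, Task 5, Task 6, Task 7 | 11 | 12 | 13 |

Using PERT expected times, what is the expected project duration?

36 days

te_Task 1 = (1 + 4·2 + 3)/6 = 12/6 = 2
te_Task 2 = (7 + 4·12 + 17)/6 = 72/6 = 12
te_Task 3 = (10 + 4·12 + 14)/6 = 72/6 = 12
te_Task 4 = (3 + 4·7 + 11)/6 = 42/6 = 7
te_Task 5 = (3 + 4·4 + 11)/6 = 30/6 = 5
te_Task 6 = (1 + 4·4 + 7)/6 = 24/6 = 4
te_Task 7 = (1 + 4·2 + 15)/6 = 24/6 = 4
te_Task 8 = (11 + 4·12 + 13)/6 = 72/6 = 12

Forward pass:
ES_Task 1 = 0; EF_Task 1 = 2
ES_Task 2 = 0; EF_Task 2 = 12
ES_Task 3 = max(EF_Task 1=2, EF_Task 2=12) = 12; EF_Task 3 = 12+12 = 24
ES_Task 4 = max(EF_Task 1=2, EF_Task 2=12) = 12; EF_Task 4 = 12+7 = 19
ES_Task 5 = max(EF_Task 1=2, EF_Task 2=12) = 12; EF_Task 5 = 12+5 = 17
ES_Task 6 = max(EF_Task 1=2, EF_Task 2=12) = 12; EF_Task 6 = 12+4 = 16
ES_Task 7 = max(EF_Task 1=2, EF_Task 2=12) = 12; EF_Task 7 = 12+4 = 16
ES_Task 8 = max(EF_Task 3=24, EF_Task 4=19, EF_Task 5=17, EF_Task 6=16, EF_Task 7=16) = 24; EF_Task 8 = 24+12 = 36
Expected project duration μ = 36 days. Critical path: Task 2 → Task 3 → Task 8.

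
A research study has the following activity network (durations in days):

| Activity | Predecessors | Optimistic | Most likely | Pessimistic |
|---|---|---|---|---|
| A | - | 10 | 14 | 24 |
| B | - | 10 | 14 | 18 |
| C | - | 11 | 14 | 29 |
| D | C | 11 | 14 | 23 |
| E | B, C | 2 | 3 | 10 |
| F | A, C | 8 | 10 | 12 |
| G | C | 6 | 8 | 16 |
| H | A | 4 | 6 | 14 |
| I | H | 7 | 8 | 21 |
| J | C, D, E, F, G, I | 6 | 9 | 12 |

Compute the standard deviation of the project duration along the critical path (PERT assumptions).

3.83 days

te_A = (10 + 4·14 + 24)/6 = 90/6 = 15; σ²_A = ((24−10)/6)² = 5.444
te_B = (10 + 4·14 + 18)/6 = 84/6 = 14; σ²_B = ((18−10)/6)² = 1.778
te_C = (11 + 4·14 + 29)/6 = 96/6 = 16; σ²_C = ((29−11)/6)² = 9.000
te_D = (11 + 4·14 + 23)/6 = 90/6 = 15; σ²_D = ((23−11)/6)² = 4.000
te_E = (2 + 4·3 + 10)/6 = 24/6 = 4; σ²_E = ((10−2)/6)² = 1.778
te_F = (8 + 4·10 + 12)/6 = 60/6 = 10; σ²_F = ((12−8)/6)² = 0.444
te_G = (6 + 4·8 + 16)/6 = 54/6 = 9; σ²_G = ((16−6)/6)² = 2.778
te_H = (4 + 4·6 + 14)/6 = 42/6 = 7; σ²_H = ((14−4)/6)² = 2.778
te_I = (7 + 4·8 + 21)/6 = 60/6 = 10; σ²_I = ((21−7)/6)² = 5.444
te_J = (6 + 4·9 + 12)/6 = 54/6 = 9; σ²_J = ((12−6)/6)² = 1.000

Forward pass:
ES_A = 0; EF_A = 15
ES_B = 0; EF_B = 14
ES_C = 0; EF_C = 16
ES_D = 16; EF_D = 16+15 = 31
ES_E = max(EF_B=14, EF_C=16) = 16; EF_E = 16+4 = 20
ES_F = max(EF_A=15, EF_C=16) = 16; EF_F = 16+10 = 26
ES_G = 16; EF_G = 16+9 = 25
ES_H = 15; EF_H = 15+7 = 22
ES_I = 22; EF_I = 22+10 = 32
ES_J = max(EF_C=16, EF_D=31, EF_E=20, EF_F=26, EF_G=25, EF_I=32) = 32; EF_J = 32+9 = 41
Expected project duration μ = 41 days. Critical path: A → H → I → J.

Variance along critical path = 5.444 + 2.778 + 5.444 + 1.000 = 14.667
σ = √14.667 = 3.830 days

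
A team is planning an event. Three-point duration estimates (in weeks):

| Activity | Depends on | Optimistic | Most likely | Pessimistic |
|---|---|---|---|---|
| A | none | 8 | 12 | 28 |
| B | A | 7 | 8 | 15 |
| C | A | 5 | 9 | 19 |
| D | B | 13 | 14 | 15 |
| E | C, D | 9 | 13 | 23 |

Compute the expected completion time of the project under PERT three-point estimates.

51 weeks

te_A = (8 + 4·12 + 28)/6 = 84/6 = 14
te_B = (7 + 4·8 + 15)/6 = 54/6 = 9
te_C = (5 + 4·9 + 19)/6 = 60/6 = 10
te_D = (13 + 4·14 + 15)/6 = 84/6 = 14
te_E = (9 + 4·13 + 23)/6 = 84/6 = 14

Forward pass:
ES_A = 0; EF_A = 14
ES_B = 14; EF_B = 14+9 = 23
ES_C = 14; EF_C = 14+10 = 24
ES_D = 23; EF_D = 23+14 = 37
ES_E = max(EF_C=24, EF_D=37) = 37; EF_E = 37+14 = 51
Expected project duration μ = 51 weeks. Critical path: A → B → D → E.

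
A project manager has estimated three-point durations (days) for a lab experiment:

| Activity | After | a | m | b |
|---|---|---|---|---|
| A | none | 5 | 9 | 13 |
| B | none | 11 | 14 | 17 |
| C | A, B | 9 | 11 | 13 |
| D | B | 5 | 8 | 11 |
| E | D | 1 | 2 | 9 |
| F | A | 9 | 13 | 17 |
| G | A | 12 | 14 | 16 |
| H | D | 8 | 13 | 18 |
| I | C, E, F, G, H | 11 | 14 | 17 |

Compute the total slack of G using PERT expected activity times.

te_A = (5 + 4·9 + 13)/6 = 54/6 = 9
te_B = (11 + 4·14 + 17)/6 = 84/6 = 14
te_C = (9 + 4·11 + 13)/6 = 66/6 = 11
te_D = (5 + 4·8 + 11)/6 = 48/6 = 8
te_E = (1 + 4·2 + 9)/6 = 18/6 = 3
te_F = (9 + 4·13 + 17)/6 = 78/6 = 13
te_G = (12 + 4·14 + 16)/6 = 84/6 = 14
te_H = (8 + 4·13 + 18)/6 = 78/6 = 13
te_I = (11 + 4·14 + 17)/6 = 84/6 = 14

Forward pass:
ES_A = 0; EF_A = 9
ES_B = 0; EF_B = 14
ES_C = max(EF_A=9, EF_B=14) = 14; EF_C = 14+11 = 25
ES_D = 14; EF_D = 14+8 = 22
ES_E = 22; EF_E = 22+3 = 25
ES_F = 9; EF_F = 9+13 = 22
ES_G = 9; EF_G = 9+14 = 23
ES_H = 22; EF_H = 22+13 = 35
ES_I = max(EF_C=25, EF_E=25, EF_F=22, EF_G=23, EF_H=35) = 35; EF_I = 35+14 = 49
Expected project duration μ = 49 days. Critical path: B → D → H → I.

Backward pass:
LF_I = 49; LS_I = 49−14 = 35
LF_H = LS_I = 35; LS_H = 35−13 = 22
LF_G = LS_I = 35; LS_G = 35−14 = 21
LF_F = LS_I = 35; LS_F = 35−13 = 22
LF_E = LS_I = 35; LS_E = 35−3 = 32
LF_D = min(LS_E=32, LS_H=22) = 22; LS_D = 22−8 = 14
LF_C = LS_I = 35; LS_C = 35−11 = 24
LF_B = min(LS_C=24, LS_D=14) = 14; LS_B = 14−14 = 0
LF_A = min(LS_C=24, LS_F=22, LS_G=21) = 21; LS_A = 21−9 = 12
Slack_G = LS_G − ES_G = 21 − 9 = 12

12 days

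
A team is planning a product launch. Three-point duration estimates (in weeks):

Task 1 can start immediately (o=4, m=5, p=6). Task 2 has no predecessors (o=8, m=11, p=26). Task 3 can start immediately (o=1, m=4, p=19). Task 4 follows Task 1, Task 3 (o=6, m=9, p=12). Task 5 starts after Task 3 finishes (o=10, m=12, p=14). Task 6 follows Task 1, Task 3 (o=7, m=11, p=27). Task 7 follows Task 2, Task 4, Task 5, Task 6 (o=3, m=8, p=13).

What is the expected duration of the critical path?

te_Task 1 = (4 + 4·5 + 6)/6 = 30/6 = 5
te_Task 2 = (8 + 4·11 + 26)/6 = 78/6 = 13
te_Task 3 = (1 + 4·4 + 19)/6 = 36/6 = 6
te_Task 4 = (6 + 4·9 + 12)/6 = 54/6 = 9
te_Task 5 = (10 + 4·12 + 14)/6 = 72/6 = 12
te_Task 6 = (7 + 4·11 + 27)/6 = 78/6 = 13
te_Task 7 = (3 + 4·8 + 13)/6 = 48/6 = 8

Forward pass:
ES_Task 1 = 0; EF_Task 1 = 5
ES_Task 2 = 0; EF_Task 2 = 13
ES_Task 3 = 0; EF_Task 3 = 6
ES_Task 4 = max(EF_Task 1=5, EF_Task 3=6) = 6; EF_Task 4 = 6+9 = 15
ES_Task 5 = 6; EF_Task 5 = 6+12 = 18
ES_Task 6 = max(EF_Task 1=5, EF_Task 3=6) = 6; EF_Task 6 = 6+13 = 19
ES_Task 7 = max(EF_Task 2=13, EF_Task 4=15, EF_Task 5=18, EF_Task 6=19) = 19; EF_Task 7 = 19+8 = 27
Expected project duration μ = 27 weeks. Critical path: Task 3 → Task 6 → Task 7.

27 weeks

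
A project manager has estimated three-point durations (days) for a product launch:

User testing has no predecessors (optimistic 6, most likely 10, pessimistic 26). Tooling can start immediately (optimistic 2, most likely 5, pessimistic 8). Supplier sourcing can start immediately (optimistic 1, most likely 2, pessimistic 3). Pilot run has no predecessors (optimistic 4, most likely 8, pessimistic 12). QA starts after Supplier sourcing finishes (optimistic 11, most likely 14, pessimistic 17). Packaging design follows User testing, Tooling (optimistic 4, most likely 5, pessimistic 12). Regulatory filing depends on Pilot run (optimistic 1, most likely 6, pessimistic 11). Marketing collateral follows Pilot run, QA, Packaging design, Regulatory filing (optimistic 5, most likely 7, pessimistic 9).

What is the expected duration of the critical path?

te_User testing = (6 + 4·10 + 26)/6 = 72/6 = 12
te_Tooling = (2 + 4·5 + 8)/6 = 30/6 = 5
te_Supplier sourcing = (1 + 4·2 + 3)/6 = 12/6 = 2
te_Pilot run = (4 + 4·8 + 12)/6 = 48/6 = 8
te_QA = (11 + 4·14 + 17)/6 = 84/6 = 14
te_Packaging design = (4 + 4·5 + 12)/6 = 36/6 = 6
te_Regulatory filing = (1 + 4·6 + 11)/6 = 36/6 = 6
te_Marketing collateral = (5 + 4·7 + 9)/6 = 42/6 = 7

Forward pass:
ES_User testing = 0; EF_User testing = 12
ES_Tooling = 0; EF_Tooling = 5
ES_Supplier sourcing = 0; EF_Supplier sourcing = 2
ES_Pilot run = 0; EF_Pilot run = 8
ES_QA = 2; EF_QA = 2+14 = 16
ES_Packaging design = max(EF_User testing=12, EF_Tooling=5) = 12; EF_Packaging design = 12+6 = 18
ES_Regulatory filing = 8; EF_Regulatory filing = 8+6 = 14
ES_Marketing collateral = max(EF_Pilot run=8, EF_QA=16, EF_Packaging design=18, EF_Regulatory filing=14) = 18; EF_Marketing collateral = 18+7 = 25
Expected project duration μ = 25 days. Critical path: User testing → Packaging design → Marketing collateral.

25 days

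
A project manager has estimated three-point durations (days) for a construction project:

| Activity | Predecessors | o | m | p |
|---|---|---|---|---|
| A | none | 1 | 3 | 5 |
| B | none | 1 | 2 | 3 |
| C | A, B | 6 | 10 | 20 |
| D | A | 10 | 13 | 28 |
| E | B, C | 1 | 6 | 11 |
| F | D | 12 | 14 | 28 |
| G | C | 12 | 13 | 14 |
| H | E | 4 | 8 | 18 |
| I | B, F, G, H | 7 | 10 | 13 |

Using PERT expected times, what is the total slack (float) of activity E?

te_A = (1 + 4·3 + 5)/6 = 18/6 = 3
te_B = (1 + 4·2 + 3)/6 = 12/6 = 2
te_C = (6 + 4·10 + 20)/6 = 66/6 = 11
te_D = (10 + 4·13 + 28)/6 = 90/6 = 15
te_E = (1 + 4·6 + 11)/6 = 36/6 = 6
te_F = (12 + 4·14 + 28)/6 = 96/6 = 16
te_G = (12 + 4·13 + 14)/6 = 78/6 = 13
te_H = (4 + 4·8 + 18)/6 = 54/6 = 9
te_I = (7 + 4·10 + 13)/6 = 60/6 = 10

Forward pass:
ES_A = 0; EF_A = 3
ES_B = 0; EF_B = 2
ES_C = max(EF_A=3, EF_B=2) = 3; EF_C = 3+11 = 14
ES_D = 3; EF_D = 3+15 = 18
ES_E = max(EF_B=2, EF_C=14) = 14; EF_E = 14+6 = 20
ES_F = 18; EF_F = 18+16 = 34
ES_G = 14; EF_G = 14+13 = 27
ES_H = 20; EF_H = 20+9 = 29
ES_I = max(EF_B=2, EF_F=34, EF_G=27, EF_H=29) = 34; EF_I = 34+10 = 44
Expected project duration μ = 44 days. Critical path: A → D → F → I.

Backward pass:
LF_I = 44; LS_I = 44−10 = 34
LF_H = LS_I = 34; LS_H = 34−9 = 25
LF_G = LS_I = 34; LS_G = 34−13 = 21
LF_F = LS_I = 34; LS_F = 34−16 = 18
LF_E = LS_H = 25; LS_E = 25−6 = 19
LF_D = LS_F = 18; LS_D = 18−15 = 3
LF_C = min(LS_E=19, LS_G=21) = 19; LS_C = 19−11 = 8
LF_B = min(LS_C=8, LS_E=19, LS_I=34) = 8; LS_B = 8−2 = 6
LF_A = min(LS_C=8, LS_D=3) = 3; LS_A = 3−3 = 0
Slack_E = LS_E − ES_E = 19 − 14 = 5

5 days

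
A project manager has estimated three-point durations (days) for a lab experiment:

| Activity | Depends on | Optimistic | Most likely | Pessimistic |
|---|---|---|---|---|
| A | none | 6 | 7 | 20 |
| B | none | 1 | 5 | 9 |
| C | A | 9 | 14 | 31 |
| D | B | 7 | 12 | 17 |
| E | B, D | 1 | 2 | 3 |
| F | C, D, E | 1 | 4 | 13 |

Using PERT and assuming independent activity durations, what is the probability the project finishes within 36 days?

0.895

te_A = (6 + 4·7 + 20)/6 = 54/6 = 9; σ²_A = ((20−6)/6)² = 5.444
te_B = (1 + 4·5 + 9)/6 = 30/6 = 5; σ²_B = ((9−1)/6)² = 1.778
te_C = (9 + 4·14 + 31)/6 = 96/6 = 16; σ²_C = ((31−9)/6)² = 13.444
te_D = (7 + 4·12 + 17)/6 = 72/6 = 12; σ²_D = ((17−7)/6)² = 2.778
te_E = (1 + 4·2 + 3)/6 = 12/6 = 2; σ²_E = ((3−1)/6)² = 0.111
te_F = (1 + 4·4 + 13)/6 = 30/6 = 5; σ²_F = ((13−1)/6)² = 4.000

Forward pass:
ES_A = 0; EF_A = 9
ES_B = 0; EF_B = 5
ES_C = 9; EF_C = 9+16 = 25
ES_D = 5; EF_D = 5+12 = 17
ES_E = max(EF_B=5, EF_D=17) = 17; EF_E = 17+2 = 19
ES_F = max(EF_C=25, EF_D=17, EF_E=19) = 25; EF_F = 25+5 = 30
Expected project duration μ = 30 days. Critical path: A → C → F.

Variance along critical path = 5.444 + 13.444 + 4.000 = 22.889; σ = √22.889 = 4.784 days.
Z = (36 − 30) / 4.784 = 1.254
P(T ≤ 36) = Φ(1.254) ≈ 0.895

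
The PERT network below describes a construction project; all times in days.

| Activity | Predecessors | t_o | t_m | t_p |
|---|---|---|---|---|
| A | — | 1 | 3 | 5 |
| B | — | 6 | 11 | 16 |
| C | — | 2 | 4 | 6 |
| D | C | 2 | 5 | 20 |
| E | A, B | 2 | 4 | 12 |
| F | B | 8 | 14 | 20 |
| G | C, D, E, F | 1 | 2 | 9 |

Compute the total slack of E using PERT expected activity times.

9 days

te_A = (1 + 4·3 + 5)/6 = 18/6 = 3
te_B = (6 + 4·11 + 16)/6 = 66/6 = 11
te_C = (2 + 4·4 + 6)/6 = 24/6 = 4
te_D = (2 + 4·5 + 20)/6 = 42/6 = 7
te_E = (2 + 4·4 + 12)/6 = 30/6 = 5
te_F = (8 + 4·14 + 20)/6 = 84/6 = 14
te_G = (1 + 4·2 + 9)/6 = 18/6 = 3

Forward pass:
ES_A = 0; EF_A = 3
ES_B = 0; EF_B = 11
ES_C = 0; EF_C = 4
ES_D = 4; EF_D = 4+7 = 11
ES_E = max(EF_A=3, EF_B=11) = 11; EF_E = 11+5 = 16
ES_F = 11; EF_F = 11+14 = 25
ES_G = max(EF_C=4, EF_D=11, EF_E=16, EF_F=25) = 25; EF_G = 25+3 = 28
Expected project duration μ = 28 days. Critical path: B → F → G.

Backward pass:
LF_G = 28; LS_G = 28−3 = 25
LF_F = LS_G = 25; LS_F = 25−14 = 11
LF_E = LS_G = 25; LS_E = 25−5 = 20
LF_D = LS_G = 25; LS_D = 25−7 = 18
LF_C = min(LS_D=18, LS_G=25) = 18; LS_C = 18−4 = 14
LF_B = min(LS_E=20, LS_F=11) = 11; LS_B = 11−11 = 0
LF_A = LS_E = 20; LS_A = 20−3 = 17
Slack_E = LS_E − ES_E = 20 − 11 = 9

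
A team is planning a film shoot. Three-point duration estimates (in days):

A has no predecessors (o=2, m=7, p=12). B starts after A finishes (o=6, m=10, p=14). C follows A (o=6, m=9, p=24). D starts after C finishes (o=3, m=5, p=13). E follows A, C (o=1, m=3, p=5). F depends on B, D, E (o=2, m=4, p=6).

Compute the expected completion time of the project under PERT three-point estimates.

te_A = (2 + 4·7 + 12)/6 = 42/6 = 7
te_B = (6 + 4·10 + 14)/6 = 60/6 = 10
te_C = (6 + 4·9 + 24)/6 = 66/6 = 11
te_D = (3 + 4·5 + 13)/6 = 36/6 = 6
te_E = (1 + 4·3 + 5)/6 = 18/6 = 3
te_F = (2 + 4·4 + 6)/6 = 24/6 = 4

Forward pass:
ES_A = 0; EF_A = 7
ES_B = 7; EF_B = 7+10 = 17
ES_C = 7; EF_C = 7+11 = 18
ES_D = 18; EF_D = 18+6 = 24
ES_E = max(EF_A=7, EF_C=18) = 18; EF_E = 18+3 = 21
ES_F = max(EF_B=17, EF_D=24, EF_E=21) = 24; EF_F = 24+4 = 28
Expected project duration μ = 28 days. Critical path: A → C → D → F.

28 days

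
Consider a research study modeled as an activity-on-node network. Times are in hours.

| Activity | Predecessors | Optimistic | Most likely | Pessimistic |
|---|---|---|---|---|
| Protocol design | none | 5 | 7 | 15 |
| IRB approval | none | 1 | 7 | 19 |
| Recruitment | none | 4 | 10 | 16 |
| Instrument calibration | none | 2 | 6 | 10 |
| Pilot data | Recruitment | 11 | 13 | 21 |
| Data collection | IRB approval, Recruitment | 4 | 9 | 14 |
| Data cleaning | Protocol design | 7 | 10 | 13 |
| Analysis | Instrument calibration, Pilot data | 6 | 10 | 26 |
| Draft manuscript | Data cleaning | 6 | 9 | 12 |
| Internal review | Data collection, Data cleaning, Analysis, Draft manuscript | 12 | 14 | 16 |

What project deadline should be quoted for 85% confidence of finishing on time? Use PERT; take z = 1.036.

te_Protocol design = (5 + 4·7 + 15)/6 = 48/6 = 8; σ²_Protocol design = ((15−5)/6)² = 2.778
te_IRB approval = (1 + 4·7 + 19)/6 = 48/6 = 8; σ²_IRB approval = ((19−1)/6)² = 9.000
te_Recruitment = (4 + 4·10 + 16)/6 = 60/6 = 10; σ²_Recruitment = ((16−4)/6)² = 4.000
te_Instrument calibration = (2 + 4·6 + 10)/6 = 36/6 = 6; σ²_Instrument calibration = ((10−2)/6)² = 1.778
te_Pilot data = (11 + 4·13 + 21)/6 = 84/6 = 14; σ²_Pilot data = ((21−11)/6)² = 2.778
te_Data collection = (4 + 4·9 + 14)/6 = 54/6 = 9; σ²_Data collection = ((14−4)/6)² = 2.778
te_Data cleaning = (7 + 4·10 + 13)/6 = 60/6 = 10; σ²_Data cleaning = ((13−7)/6)² = 1.000
te_Analysis = (6 + 4·10 + 26)/6 = 72/6 = 12; σ²_Analysis = ((26−6)/6)² = 11.111
te_Draft manuscript = (6 + 4·9 + 12)/6 = 54/6 = 9; σ²_Draft manuscript = ((12−6)/6)² = 1.000
te_Internal review = (12 + 4·14 + 16)/6 = 84/6 = 14; σ²_Internal review = ((16−12)/6)² = 0.444

Forward pass:
ES_Protocol design = 0; EF_Protocol design = 8
ES_IRB approval = 0; EF_IRB approval = 8
ES_Recruitment = 0; EF_Recruitment = 10
ES_Instrument calibration = 0; EF_Instrument calibration = 6
ES_Pilot data = 10; EF_Pilot data = 10+14 = 24
ES_Data collection = max(EF_IRB approval=8, EF_Recruitment=10) = 10; EF_Data collection = 10+9 = 19
ES_Data cleaning = 8; EF_Data cleaning = 8+10 = 18
ES_Analysis = max(EF_Instrument calibration=6, EF_Pilot data=24) = 24; EF_Analysis = 24+12 = 36
ES_Draft manuscript = 18; EF_Draft manuscript = 18+9 = 27
ES_Internal review = max(EF_Data collection=19, EF_Data cleaning=18, EF_Analysis=36, EF_Draft manuscript=27) = 36; EF_Internal review = 36+14 = 50
Expected project duration μ = 50 hours. Critical path: Recruitment → Pilot data → Analysis → Internal review.

Variance along critical path = 4.000 + 2.778 + 11.111 + 0.444 = 18.333; σ = 4.282 hours.
D = μ + z·σ = 50 + 1.036·4.282 = 54.4 hours

54.4 hours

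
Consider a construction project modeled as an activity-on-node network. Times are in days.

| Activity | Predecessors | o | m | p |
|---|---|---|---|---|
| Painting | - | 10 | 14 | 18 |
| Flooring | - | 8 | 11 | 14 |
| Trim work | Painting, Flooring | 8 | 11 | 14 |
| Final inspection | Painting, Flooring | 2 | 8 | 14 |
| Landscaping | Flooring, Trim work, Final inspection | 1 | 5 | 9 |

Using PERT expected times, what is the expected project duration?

30 days

te_Painting = (10 + 4·14 + 18)/6 = 84/6 = 14
te_Flooring = (8 + 4·11 + 14)/6 = 66/6 = 11
te_Trim work = (8 + 4·11 + 14)/6 = 66/6 = 11
te_Final inspection = (2 + 4·8 + 14)/6 = 48/6 = 8
te_Landscaping = (1 + 4·5 + 9)/6 = 30/6 = 5

Forward pass:
ES_Painting = 0; EF_Painting = 14
ES_Flooring = 0; EF_Flooring = 11
ES_Trim work = max(EF_Painting=14, EF_Flooring=11) = 14; EF_Trim work = 14+11 = 25
ES_Final inspection = max(EF_Painting=14, EF_Flooring=11) = 14; EF_Final inspection = 14+8 = 22
ES_Landscaping = max(EF_Flooring=11, EF_Trim work=25, EF_Final inspection=22) = 25; EF_Landscaping = 25+5 = 30
Expected project duration μ = 30 days. Critical path: Painting → Trim work → Landscaping.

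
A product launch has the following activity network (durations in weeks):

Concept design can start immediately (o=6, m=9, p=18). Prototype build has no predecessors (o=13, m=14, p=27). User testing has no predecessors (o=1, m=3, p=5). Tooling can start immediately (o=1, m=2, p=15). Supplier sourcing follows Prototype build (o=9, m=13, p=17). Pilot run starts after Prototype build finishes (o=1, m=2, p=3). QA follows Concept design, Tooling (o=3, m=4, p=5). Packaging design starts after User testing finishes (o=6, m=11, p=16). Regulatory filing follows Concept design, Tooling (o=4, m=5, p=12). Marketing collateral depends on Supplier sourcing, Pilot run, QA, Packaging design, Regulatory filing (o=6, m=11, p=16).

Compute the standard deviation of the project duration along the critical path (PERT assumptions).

3.16 weeks

te_Concept design = (6 + 4·9 + 18)/6 = 60/6 = 10; σ²_Concept design = ((18−6)/6)² = 4.000
te_Prototype build = (13 + 4·14 + 27)/6 = 96/6 = 16; σ²_Prototype build = ((27−13)/6)² = 5.444
te_User testing = (1 + 4·3 + 5)/6 = 18/6 = 3; σ²_User testing = ((5−1)/6)² = 0.444
te_Tooling = (1 + 4·2 + 15)/6 = 24/6 = 4; σ²_Tooling = ((15−1)/6)² = 5.444
te_Supplier sourcing = (9 + 4·13 + 17)/6 = 78/6 = 13; σ²_Supplier sourcing = ((17−9)/6)² = 1.778
te_Pilot run = (1 + 4·2 + 3)/6 = 12/6 = 2; σ²_Pilot run = ((3−1)/6)² = 0.111
te_QA = (3 + 4·4 + 5)/6 = 24/6 = 4; σ²_QA = ((5−3)/6)² = 0.111
te_Packaging design = (6 + 4·11 + 16)/6 = 66/6 = 11; σ²_Packaging design = ((16−6)/6)² = 2.778
te_Regulatory filing = (4 + 4·5 + 12)/6 = 36/6 = 6; σ²_Regulatory filing = ((12−4)/6)² = 1.778
te_Marketing collateral = (6 + 4·11 + 16)/6 = 66/6 = 11; σ²_Marketing collateral = ((16−6)/6)² = 2.778

Forward pass:
ES_Concept design = 0; EF_Concept design = 10
ES_Prototype build = 0; EF_Prototype build = 16
ES_User testing = 0; EF_User testing = 3
ES_Tooling = 0; EF_Tooling = 4
ES_Supplier sourcing = 16; EF_Supplier sourcing = 16+13 = 29
ES_Pilot run = 16; EF_Pilot run = 16+2 = 18
ES_QA = max(EF_Concept design=10, EF_Tooling=4) = 10; EF_QA = 10+4 = 14
ES_Packaging design = 3; EF_Packaging design = 3+11 = 14
ES_Regulatory filing = max(EF_Concept design=10, EF_Tooling=4) = 10; EF_Regulatory filing = 10+6 = 16
ES_Marketing collateral = max(EF_Supplier sourcing=29, EF_Pilot run=18, EF_QA=14, EF_Packaging design=14, EF_Regulatory filing=16) = 29; EF_Marketing collateral = 29+11 = 40
Expected project duration μ = 40 weeks. Critical path: Prototype build → Supplier sourcing → Marketing collateral.

Variance along critical path = 5.444 + 1.778 + 2.778 = 10.000
σ = √10.000 = 3.162 weeks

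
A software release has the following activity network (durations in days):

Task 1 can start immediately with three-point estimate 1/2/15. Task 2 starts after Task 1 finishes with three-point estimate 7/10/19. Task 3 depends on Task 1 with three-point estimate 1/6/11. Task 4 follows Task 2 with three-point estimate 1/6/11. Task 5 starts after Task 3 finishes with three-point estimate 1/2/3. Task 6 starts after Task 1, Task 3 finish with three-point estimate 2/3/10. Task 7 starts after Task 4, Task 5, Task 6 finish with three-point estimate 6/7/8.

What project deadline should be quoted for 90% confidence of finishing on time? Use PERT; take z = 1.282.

te_Task 1 = (1 + 4·2 + 15)/6 = 24/6 = 4; σ²_Task 1 = ((15−1)/6)² = 5.444
te_Task 2 = (7 + 4·10 + 19)/6 = 66/6 = 11; σ²_Task 2 = ((19−7)/6)² = 4.000
te_Task 3 = (1 + 4·6 + 11)/6 = 36/6 = 6; σ²_Task 3 = ((11−1)/6)² = 2.778
te_Task 4 = (1 + 4·6 + 11)/6 = 36/6 = 6; σ²_Task 4 = ((11−1)/6)² = 2.778
te_Task 5 = (1 + 4·2 + 3)/6 = 12/6 = 2; σ²_Task 5 = ((3−1)/6)² = 0.111
te_Task 6 = (2 + 4·3 + 10)/6 = 24/6 = 4; σ²_Task 6 = ((10−2)/6)² = 1.778
te_Task 7 = (6 + 4·7 + 8)/6 = 42/6 = 7; σ²_Task 7 = ((8−6)/6)² = 0.111

Forward pass:
ES_Task 1 = 0; EF_Task 1 = 4
ES_Task 2 = 4; EF_Task 2 = 4+11 = 15
ES_Task 3 = 4; EF_Task 3 = 4+6 = 10
ES_Task 4 = 15; EF_Task 4 = 15+6 = 21
ES_Task 5 = 10; EF_Task 5 = 10+2 = 12
ES_Task 6 = max(EF_Task 1=4, EF_Task 3=10) = 10; EF_Task 6 = 10+4 = 14
ES_Task 7 = max(EF_Task 4=21, EF_Task 5=12, EF_Task 6=14) = 21; EF_Task 7 = 21+7 = 28
Expected project duration μ = 28 days. Critical path: Task 1 → Task 2 → Task 4 → Task 7.

Variance along critical path = 5.444 + 4.000 + 2.778 + 0.111 = 12.333; σ = 3.512 days.
D = μ + z·σ = 28 + 1.282·3.512 = 32.5 days

32.5 days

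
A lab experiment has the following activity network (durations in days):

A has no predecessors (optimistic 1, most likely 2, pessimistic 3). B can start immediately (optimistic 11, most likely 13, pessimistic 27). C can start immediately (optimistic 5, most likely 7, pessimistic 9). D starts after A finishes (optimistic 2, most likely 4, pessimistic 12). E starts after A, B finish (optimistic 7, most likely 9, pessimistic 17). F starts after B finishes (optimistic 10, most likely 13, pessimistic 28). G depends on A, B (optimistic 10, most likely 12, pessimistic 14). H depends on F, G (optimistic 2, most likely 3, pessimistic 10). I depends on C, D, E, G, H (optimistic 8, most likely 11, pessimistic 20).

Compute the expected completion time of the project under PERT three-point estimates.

te_A = (1 + 4·2 + 3)/6 = 12/6 = 2
te_B = (11 + 4·13 + 27)/6 = 90/6 = 15
te_C = (5 + 4·7 + 9)/6 = 42/6 = 7
te_D = (2 + 4·4 + 12)/6 = 30/6 = 5
te_E = (7 + 4·9 + 17)/6 = 60/6 = 10
te_F = (10 + 4·13 + 28)/6 = 90/6 = 15
te_G = (10 + 4·12 + 14)/6 = 72/6 = 12
te_H = (2 + 4·3 + 10)/6 = 24/6 = 4
te_I = (8 + 4·11 + 20)/6 = 72/6 = 12

Forward pass:
ES_A = 0; EF_A = 2
ES_B = 0; EF_B = 15
ES_C = 0; EF_C = 7
ES_D = 2; EF_D = 2+5 = 7
ES_E = max(EF_A=2, EF_B=15) = 15; EF_E = 15+10 = 25
ES_F = 15; EF_F = 15+15 = 30
ES_G = max(EF_A=2, EF_B=15) = 15; EF_G = 15+12 = 27
ES_H = max(EF_F=30, EF_G=27) = 30; EF_H = 30+4 = 34
ES_I = max(EF_C=7, EF_D=7, EF_E=25, EF_G=27, EF_H=34) = 34; EF_I = 34+12 = 46
Expected project duration μ = 46 days. Critical path: B → F → H → I.

46 days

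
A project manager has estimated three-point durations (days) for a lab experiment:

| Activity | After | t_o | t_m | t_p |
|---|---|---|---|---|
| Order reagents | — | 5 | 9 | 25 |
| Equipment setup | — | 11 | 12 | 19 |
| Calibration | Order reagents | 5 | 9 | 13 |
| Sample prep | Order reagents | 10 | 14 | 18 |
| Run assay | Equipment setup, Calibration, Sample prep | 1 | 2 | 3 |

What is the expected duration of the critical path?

27 days

te_Order reagents = (5 + 4·9 + 25)/6 = 66/6 = 11
te_Equipment setup = (11 + 4·12 + 19)/6 = 78/6 = 13
te_Calibration = (5 + 4·9 + 13)/6 = 54/6 = 9
te_Sample prep = (10 + 4·14 + 18)/6 = 84/6 = 14
te_Run assay = (1 + 4·2 + 3)/6 = 12/6 = 2

Forward pass:
ES_Order reagents = 0; EF_Order reagents = 11
ES_Equipment setup = 0; EF_Equipment setup = 13
ES_Calibration = 11; EF_Calibration = 11+9 = 20
ES_Sample prep = 11; EF_Sample prep = 11+14 = 25
ES_Run assay = max(EF_Equipment setup=13, EF_Calibration=20, EF_Sample prep=25) = 25; EF_Run assay = 25+2 = 27
Expected project duration μ = 27 days. Critical path: Order reagents → Sample prep → Run assay.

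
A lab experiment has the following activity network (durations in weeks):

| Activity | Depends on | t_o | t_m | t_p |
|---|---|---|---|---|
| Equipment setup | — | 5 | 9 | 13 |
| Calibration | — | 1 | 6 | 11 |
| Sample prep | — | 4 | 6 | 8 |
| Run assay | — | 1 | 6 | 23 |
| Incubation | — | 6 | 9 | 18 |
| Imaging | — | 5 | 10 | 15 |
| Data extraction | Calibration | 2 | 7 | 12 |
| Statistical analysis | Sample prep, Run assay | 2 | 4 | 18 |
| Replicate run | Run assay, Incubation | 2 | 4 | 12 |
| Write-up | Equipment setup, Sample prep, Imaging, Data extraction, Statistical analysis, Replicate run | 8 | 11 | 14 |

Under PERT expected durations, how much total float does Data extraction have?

te_Equipment setup = (5 + 4·9 + 13)/6 = 54/6 = 9
te_Calibration = (1 + 4·6 + 11)/6 = 36/6 = 6
te_Sample prep = (4 + 4·6 + 8)/6 = 36/6 = 6
te_Run assay = (1 + 4·6 + 23)/6 = 48/6 = 8
te_Incubation = (6 + 4·9 + 18)/6 = 60/6 = 10
te_Imaging = (5 + 4·10 + 15)/6 = 60/6 = 10
te_Data extraction = (2 + 4·7 + 12)/6 = 42/6 = 7
te_Statistical analysis = (2 + 4·4 + 18)/6 = 36/6 = 6
te_Replicate run = (2 + 4·4 + 12)/6 = 30/6 = 5
te_Write-up = (8 + 4·11 + 14)/6 = 66/6 = 11

Forward pass:
ES_Equipment setup = 0; EF_Equipment setup = 9
ES_Calibration = 0; EF_Calibration = 6
ES_Sample prep = 0; EF_Sample prep = 6
ES_Run assay = 0; EF_Run assay = 8
ES_Incubation = 0; EF_Incubation = 10
ES_Imaging = 0; EF_Imaging = 10
ES_Data extraction = 6; EF_Data extraction = 6+7 = 13
ES_Statistical analysis = max(EF_Sample prep=6, EF_Run assay=8) = 8; EF_Statistical analysis = 8+6 = 14
ES_Replicate run = max(EF_Run assay=8, EF_Incubation=10) = 10; EF_Replicate run = 10+5 = 15
ES_Write-up = max(EF_Equipment setup=9, EF_Sample prep=6, EF_Imaging=10, EF_Data extraction=13, EF_Statistical analysis=14, EF_Replicate run=15) = 15; EF_Write-up = 15+11 = 26
Expected project duration μ = 26 weeks. Critical path: Incubation → Replicate run → Write-up.

Backward pass:
LF_Write-up = 26; LS_Write-up = 26−11 = 15
LF_Replicate run = LS_Write-up = 15; LS_Replicate run = 15−5 = 10
LF_Statistical analysis = LS_Write-up = 15; LS_Statistical analysis = 15−6 = 9
LF_Data extraction = LS_Write-up = 15; LS_Data extraction = 15−7 = 8
LF_Imaging = LS_Write-up = 15; LS_Imaging = 15−10 = 5
LF_Incubation = LS_Replicate run = 10; LS_Incubation = 10−10 = 0
LF_Run assay = min(LS_Statistical analysis=9, LS_Replicate run=10) = 9; LS_Run assay = 9−8 = 1
LF_Sample prep = min(LS_Statistical analysis=9, LS_Write-up=15) = 9; LS_Sample prep = 9−6 = 3
LF_Calibration = LS_Data extraction = 8; LS_Calibration = 8−6 = 2
LF_Equipment setup = LS_Write-up = 15; LS_Equipment setup = 15−9 = 6
Slack_Data extraction = LS_Data extraction − ES_Data extraction = 8 − 6 = 2

2 weeks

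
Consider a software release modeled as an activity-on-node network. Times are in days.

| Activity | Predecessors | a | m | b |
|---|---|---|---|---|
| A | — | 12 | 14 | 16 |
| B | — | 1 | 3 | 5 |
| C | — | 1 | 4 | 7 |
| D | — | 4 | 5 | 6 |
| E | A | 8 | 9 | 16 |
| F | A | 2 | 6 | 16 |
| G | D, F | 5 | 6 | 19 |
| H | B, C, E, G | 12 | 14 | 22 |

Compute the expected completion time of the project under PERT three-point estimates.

te_A = (12 + 4·14 + 16)/6 = 84/6 = 14
te_B = (1 + 4·3 + 5)/6 = 18/6 = 3
te_C = (1 + 4·4 + 7)/6 = 24/6 = 4
te_D = (4 + 4·5 + 6)/6 = 30/6 = 5
te_E = (8 + 4·9 + 16)/6 = 60/6 = 10
te_F = (2 + 4·6 + 16)/6 = 42/6 = 7
te_G = (5 + 4·6 + 19)/6 = 48/6 = 8
te_H = (12 + 4·14 + 22)/6 = 90/6 = 15

Forward pass:
ES_A = 0; EF_A = 14
ES_B = 0; EF_B = 3
ES_C = 0; EF_C = 4
ES_D = 0; EF_D = 5
ES_E = 14; EF_E = 14+10 = 24
ES_F = 14; EF_F = 14+7 = 21
ES_G = max(EF_D=5, EF_F=21) = 21; EF_G = 21+8 = 29
ES_H = max(EF_B=3, EF_C=4, EF_E=24, EF_G=29) = 29; EF_H = 29+15 = 44
Expected project duration μ = 44 days. Critical path: A → F → G → H.

44 days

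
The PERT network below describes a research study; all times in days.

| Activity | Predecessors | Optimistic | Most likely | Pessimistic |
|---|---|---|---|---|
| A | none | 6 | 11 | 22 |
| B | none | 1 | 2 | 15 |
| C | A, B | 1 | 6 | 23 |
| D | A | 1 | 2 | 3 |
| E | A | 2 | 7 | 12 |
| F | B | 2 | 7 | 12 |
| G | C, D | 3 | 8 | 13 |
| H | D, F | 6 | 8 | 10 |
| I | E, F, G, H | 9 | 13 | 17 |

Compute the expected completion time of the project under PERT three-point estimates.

te_A = (6 + 4·11 + 22)/6 = 72/6 = 12
te_B = (1 + 4·2 + 15)/6 = 24/6 = 4
te_C = (1 + 4·6 + 23)/6 = 48/6 = 8
te_D = (1 + 4·2 + 3)/6 = 12/6 = 2
te_E = (2 + 4·7 + 12)/6 = 42/6 = 7
te_F = (2 + 4·7 + 12)/6 = 42/6 = 7
te_G = (3 + 4·8 + 13)/6 = 48/6 = 8
te_H = (6 + 4·8 + 10)/6 = 48/6 = 8
te_I = (9 + 4·13 + 17)/6 = 78/6 = 13

Forward pass:
ES_A = 0; EF_A = 12
ES_B = 0; EF_B = 4
ES_C = max(EF_A=12, EF_B=4) = 12; EF_C = 12+8 = 20
ES_D = 12; EF_D = 12+2 = 14
ES_E = 12; EF_E = 12+7 = 19
ES_F = 4; EF_F = 4+7 = 11
ES_G = max(EF_C=20, EF_D=14) = 20; EF_G = 20+8 = 28
ES_H = max(EF_D=14, EF_F=11) = 14; EF_H = 14+8 = 22
ES_I = max(EF_E=19, EF_F=11, EF_G=28, EF_H=22) = 28; EF_I = 28+13 = 41
Expected project duration μ = 41 days. Critical path: A → C → G → I.

41 days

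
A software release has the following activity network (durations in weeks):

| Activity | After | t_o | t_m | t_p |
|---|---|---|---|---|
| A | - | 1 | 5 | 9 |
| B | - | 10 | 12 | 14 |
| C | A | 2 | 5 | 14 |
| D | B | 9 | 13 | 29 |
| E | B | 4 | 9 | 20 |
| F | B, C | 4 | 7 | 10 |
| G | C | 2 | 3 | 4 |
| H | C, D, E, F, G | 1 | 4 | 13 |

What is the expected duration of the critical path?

32 weeks

te_A = (1 + 4·5 + 9)/6 = 30/6 = 5
te_B = (10 + 4·12 + 14)/6 = 72/6 = 12
te_C = (2 + 4·5 + 14)/6 = 36/6 = 6
te_D = (9 + 4·13 + 29)/6 = 90/6 = 15
te_E = (4 + 4·9 + 20)/6 = 60/6 = 10
te_F = (4 + 4·7 + 10)/6 = 42/6 = 7
te_G = (2 + 4·3 + 4)/6 = 18/6 = 3
te_H = (1 + 4·4 + 13)/6 = 30/6 = 5

Forward pass:
ES_A = 0; EF_A = 5
ES_B = 0; EF_B = 12
ES_C = 5; EF_C = 5+6 = 11
ES_D = 12; EF_D = 12+15 = 27
ES_E = 12; EF_E = 12+10 = 22
ES_F = max(EF_B=12, EF_C=11) = 12; EF_F = 12+7 = 19
ES_G = 11; EF_G = 11+3 = 14
ES_H = max(EF_C=11, EF_D=27, EF_E=22, EF_F=19, EF_G=14) = 27; EF_H = 27+5 = 32
Expected project duration μ = 32 weeks. Critical path: B → D → H.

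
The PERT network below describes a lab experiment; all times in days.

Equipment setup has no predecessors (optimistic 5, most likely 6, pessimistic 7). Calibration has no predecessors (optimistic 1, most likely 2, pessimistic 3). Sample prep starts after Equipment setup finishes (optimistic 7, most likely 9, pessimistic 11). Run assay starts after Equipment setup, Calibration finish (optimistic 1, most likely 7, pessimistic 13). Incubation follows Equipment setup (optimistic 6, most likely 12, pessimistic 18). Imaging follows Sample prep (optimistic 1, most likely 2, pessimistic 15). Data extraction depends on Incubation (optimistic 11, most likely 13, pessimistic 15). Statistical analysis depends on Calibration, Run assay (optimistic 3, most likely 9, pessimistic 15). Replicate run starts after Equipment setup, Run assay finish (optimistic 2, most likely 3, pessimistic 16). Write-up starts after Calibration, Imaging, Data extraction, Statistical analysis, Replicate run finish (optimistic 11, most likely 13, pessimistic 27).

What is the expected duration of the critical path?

46 days

te_Equipment setup = (5 + 4·6 + 7)/6 = 36/6 = 6
te_Calibration = (1 + 4·2 + 3)/6 = 12/6 = 2
te_Sample prep = (7 + 4·9 + 11)/6 = 54/6 = 9
te_Run assay = (1 + 4·7 + 13)/6 = 42/6 = 7
te_Incubation = (6 + 4·12 + 18)/6 = 72/6 = 12
te_Imaging = (1 + 4·2 + 15)/6 = 24/6 = 4
te_Data extraction = (11 + 4·13 + 15)/6 = 78/6 = 13
te_Statistical analysis = (3 + 4·9 + 15)/6 = 54/6 = 9
te_Replicate run = (2 + 4·3 + 16)/6 = 30/6 = 5
te_Write-up = (11 + 4·13 + 27)/6 = 90/6 = 15

Forward pass:
ES_Equipment setup = 0; EF_Equipment setup = 6
ES_Calibration = 0; EF_Calibration = 2
ES_Sample prep = 6; EF_Sample prep = 6+9 = 15
ES_Run assay = max(EF_Equipment setup=6, EF_Calibration=2) = 6; EF_Run assay = 6+7 = 13
ES_Incubation = 6; EF_Incubation = 6+12 = 18
ES_Imaging = 15; EF_Imaging = 15+4 = 19
ES_Data extraction = 18; EF_Data extraction = 18+13 = 31
ES_Statistical analysis = max(EF_Calibration=2, EF_Run assay=13) = 13; EF_Statistical analysis = 13+9 = 22
ES_Replicate run = max(EF_Equipment setup=6, EF_Run assay=13) = 13; EF_Replicate run = 13+5 = 18
ES_Write-up = max(EF_Calibration=2, EF_Imaging=19, EF_Data extraction=31, EF_Statistical analysis=22, EF_Replicate run=18) = 31; EF_Write-up = 31+15 = 46
Expected project duration μ = 46 days. Critical path: Equipment setup → Incubation → Data extraction → Write-up.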